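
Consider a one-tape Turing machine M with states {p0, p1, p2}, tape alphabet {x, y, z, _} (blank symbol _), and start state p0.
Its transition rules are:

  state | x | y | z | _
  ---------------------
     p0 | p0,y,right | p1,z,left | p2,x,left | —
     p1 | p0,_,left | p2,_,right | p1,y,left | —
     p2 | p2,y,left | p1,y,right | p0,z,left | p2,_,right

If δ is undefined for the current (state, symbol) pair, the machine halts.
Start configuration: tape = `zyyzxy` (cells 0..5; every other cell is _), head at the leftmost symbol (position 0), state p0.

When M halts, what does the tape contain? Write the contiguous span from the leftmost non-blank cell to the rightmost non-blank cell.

y__z_y

state=p0 head=0 tape=_[z]yyzxy   (p0,z)→(p2,x,left)
state=p2 head=-1 tape=[_]xyyzxy   (p2,_)→(p2,_,right)
state=p2 head=0 tape=_[x]yyzxy   (p2,x)→(p2,y,left)
state=p2 head=-1 tape=[_]yyyzxy   (p2,_)→(p2,_,right)
state=p2 head=0 tape=_[y]yyzxy   (p2,y)→(p1,y,right)
state=p1 head=1 tape=_y[y]yzxy   (p1,y)→(p2,_,right)
state=p2 head=2 tape=_y_[y]zxy   (p2,y)→(p1,y,right)
state=p1 head=3 tape=_y_y[z]xy   (p1,z)→(p1,y,left)
state=p1 head=2 tape=_y_[y]yxy   (p1,y)→(p2,_,right)
state=p2 head=3 tape=_y__[y]xy   (p2,y)→(p1,y,right)
state=p1 head=4 tape=_y__y[x]y   (p1,x)→(p0,_,left)
state=p0 head=3 tape=_y__[y]_y   (p0,y)→(p1,z,left)
state=p1 head=2 tape=_y_[_]z_y
The non-blank tape span at halt is y__z_y.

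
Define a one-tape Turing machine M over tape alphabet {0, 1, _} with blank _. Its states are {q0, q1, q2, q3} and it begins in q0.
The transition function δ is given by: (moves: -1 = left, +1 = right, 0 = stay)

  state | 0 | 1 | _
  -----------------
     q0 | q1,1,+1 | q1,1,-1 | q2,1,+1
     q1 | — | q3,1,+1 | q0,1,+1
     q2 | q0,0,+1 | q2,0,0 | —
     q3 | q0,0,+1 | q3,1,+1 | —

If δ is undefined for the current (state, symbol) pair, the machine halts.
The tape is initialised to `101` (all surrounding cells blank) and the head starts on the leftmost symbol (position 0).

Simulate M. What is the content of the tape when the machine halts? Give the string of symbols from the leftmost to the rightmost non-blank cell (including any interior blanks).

q0 | _[1]01   read 1 → write 1, move -1, go to q1
q1 | [_]101   read _ → write 1, move +1, go to q0
q0 | 1[1]01   read 1 → write 1, move -1, go to q1
q1 | [1]101   read 1 → write 1, move +1, go to q3
q3 | 1[1]01   read 1 → write 1, move +1, go to q3
q3 | 11[0]1   read 0 → write 0, move +1, go to q0
q0 | 110[1]   read 1 → write 1, move -1, go to q1
q1 | 11[0]1
The non-blank tape span at halt is 1101.

1101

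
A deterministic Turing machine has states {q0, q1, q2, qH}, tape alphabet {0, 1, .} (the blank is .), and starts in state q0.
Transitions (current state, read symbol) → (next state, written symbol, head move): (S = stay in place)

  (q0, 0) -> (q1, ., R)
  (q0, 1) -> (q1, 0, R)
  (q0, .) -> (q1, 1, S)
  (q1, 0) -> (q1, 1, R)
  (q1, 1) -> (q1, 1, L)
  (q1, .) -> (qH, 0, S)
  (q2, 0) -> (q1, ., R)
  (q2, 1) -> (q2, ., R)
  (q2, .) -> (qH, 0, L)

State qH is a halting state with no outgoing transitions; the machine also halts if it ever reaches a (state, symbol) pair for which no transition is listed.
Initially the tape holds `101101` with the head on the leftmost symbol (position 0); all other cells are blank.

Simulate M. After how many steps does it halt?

q0 | .[1]01101   read 1 → write 0, move R, go to q1
q1 | .0[0]1101   read 0 → write 1, move R, go to q1
q1 | .01[1]101   read 1 → write 1, move L, go to q1
q1 | .0[1]1101   read 1 → write 1, move L, go to q1
q1 | .[0]11101   read 0 → write 1, move R, go to q1
q1 | .1[1]1101   read 1 → write 1, move L, go to q1
q1 | .[1]11101   read 1 → write 1, move L, go to q1
q1 | [.]111101   read . → write 0, move S, go to qH
qH | [0]111101
M halts after 8 transitions.

8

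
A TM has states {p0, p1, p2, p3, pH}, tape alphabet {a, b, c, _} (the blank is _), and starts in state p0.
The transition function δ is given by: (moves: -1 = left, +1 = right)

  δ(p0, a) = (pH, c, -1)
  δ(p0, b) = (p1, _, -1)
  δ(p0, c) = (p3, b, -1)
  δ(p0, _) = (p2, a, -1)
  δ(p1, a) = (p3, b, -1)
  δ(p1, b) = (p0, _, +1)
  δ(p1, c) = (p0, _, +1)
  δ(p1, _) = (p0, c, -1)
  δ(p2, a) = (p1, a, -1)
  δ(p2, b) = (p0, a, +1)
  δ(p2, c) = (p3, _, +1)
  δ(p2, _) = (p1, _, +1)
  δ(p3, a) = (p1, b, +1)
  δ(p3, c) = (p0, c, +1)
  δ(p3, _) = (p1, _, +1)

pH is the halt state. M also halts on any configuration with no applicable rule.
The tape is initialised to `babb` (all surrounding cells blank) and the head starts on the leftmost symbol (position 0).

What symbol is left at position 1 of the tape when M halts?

c

p0 | ___[b]abb   read b → write _, move -1, go to p1
p1 | __[_]_abb   read _ → write c, move -1, go to p0
p0 | _[_]c_abb   read _ → write a, move -1, go to p2
p2 | [_]ac_abb   read _ → write _, move +1, go to p1
p1 | _[a]c_abb   read a → write b, move -1, go to p3
p3 | [_]bc_abb   read _ → write _, move +1, go to p1
p1 | _[b]c_abb   read b → write _, move +1, go to p0
p0 | __[c]_abb   read c → write b, move -1, go to p3
p3 | _[_]b_abb   read _ → write _, move +1, go to p1
p1 | __[b]_abb   read b → write _, move +1, go to p0
p0 | ___[_]abb   read _ → write a, move -1, go to p2
p2 | __[_]aabb   read _ → write _, move +1, go to p1
p1 | ___[a]abb   read a → write b, move -1, go to p3
p3 | __[_]babb   read _ → write _, move +1, go to p1
p1 | ___[b]abb   read b → write _, move +1, go to p0
p0 | ____[a]bb   read a → write c, move -1, go to pH
pH | ___[_]cbb
Cell 1 holds c when M halts.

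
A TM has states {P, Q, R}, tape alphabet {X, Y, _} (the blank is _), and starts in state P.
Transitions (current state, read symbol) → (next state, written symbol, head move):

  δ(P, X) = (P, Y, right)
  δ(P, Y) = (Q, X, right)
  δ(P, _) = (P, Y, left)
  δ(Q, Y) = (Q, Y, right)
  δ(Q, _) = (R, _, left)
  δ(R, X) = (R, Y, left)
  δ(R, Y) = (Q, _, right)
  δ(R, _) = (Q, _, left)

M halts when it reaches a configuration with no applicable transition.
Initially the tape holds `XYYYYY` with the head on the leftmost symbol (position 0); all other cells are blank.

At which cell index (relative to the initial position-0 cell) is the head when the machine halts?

state=P head=0 tape=[X]YYYYY_   (P,X)→(P,Y,right)
state=P head=1 tape=Y[Y]YYYY_   (P,Y)→(Q,X,right)
state=Q head=2 tape=YX[Y]YYY_   (Q,Y)→(Q,Y,right)
state=Q head=3 tape=YXY[Y]YY_   (Q,Y)→(Q,Y,right)
state=Q head=4 tape=YXYY[Y]Y_   (Q,Y)→(Q,Y,right)
state=Q head=5 tape=YXYYY[Y]_   (Q,Y)→(Q,Y,right)
state=Q head=6 tape=YXYYYY[_]   (Q,_)→(R,_,left)
state=R head=5 tape=YXYYY[Y]_   (R,Y)→(Q,_,right)
state=Q head=6 tape=YXYYY_[_]   (Q,_)→(R,_,left)
state=R head=5 tape=YXYYY[_]_   (R,_)→(Q,_,left)
state=Q head=4 tape=YXYY[Y]__   (Q,Y)→(Q,Y,right)
state=Q head=5 tape=YXYYY[_]_   (Q,_)→(R,_,left)
state=R head=4 tape=YXYY[Y]__   (R,Y)→(Q,_,right)
state=Q head=5 tape=YXYY_[_]_   (Q,_)→(R,_,left)
state=R head=4 tape=YXYY[_]__   (R,_)→(Q,_,left)
state=Q head=3 tape=YXY[Y]___   (Q,Y)→(Q,Y,right)
state=Q head=4 tape=YXYY[_]__   (Q,_)→(R,_,left)
state=R head=3 tape=YXY[Y]___   (R,Y)→(Q,_,right)
state=Q head=4 tape=YXY_[_]__   (Q,_)→(R,_,left)
state=R head=3 tape=YXY[_]___   (R,_)→(Q,_,left)
state=Q head=2 tape=YX[Y]____   (Q,Y)→(Q,Y,right)
state=Q head=3 tape=YXY[_]___   (Q,_)→(R,_,left)
state=R head=2 tape=YX[Y]____   (R,Y)→(Q,_,right)
state=Q head=3 tape=YX_[_]___   (Q,_)→(R,_,left)
state=R head=2 tape=YX[_]____   (R,_)→(Q,_,left)
state=Q head=1 tape=Y[X]_____
At halt the head is at cell 1.

1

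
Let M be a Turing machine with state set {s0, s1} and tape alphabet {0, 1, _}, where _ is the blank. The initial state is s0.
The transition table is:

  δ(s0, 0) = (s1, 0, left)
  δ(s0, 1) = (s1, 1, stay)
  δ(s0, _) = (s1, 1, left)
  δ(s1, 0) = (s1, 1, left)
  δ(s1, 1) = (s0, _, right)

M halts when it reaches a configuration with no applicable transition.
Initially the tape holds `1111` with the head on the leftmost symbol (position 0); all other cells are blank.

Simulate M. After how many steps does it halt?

state=s0 head=0 tape=[1]111_   (s0,1)→(s1,1,stay)
state=s1 head=0 tape=[1]111_   (s1,1)→(s0,_,right)
state=s0 head=1 tape=_[1]11_   (s0,1)→(s1,1,stay)
state=s1 head=1 tape=_[1]11_   (s1,1)→(s0,_,right)
state=s0 head=2 tape=__[1]1_   (s0,1)→(s1,1,stay)
state=s1 head=2 tape=__[1]1_   (s1,1)→(s0,_,right)
state=s0 head=3 tape=___[1]_   (s0,1)→(s1,1,stay)
state=s1 head=3 tape=___[1]_   (s1,1)→(s0,_,right)
state=s0 head=4 tape=____[_]   (s0,_)→(s1,1,left)
state=s1 head=3 tape=___[_]1
M halts after 9 transitions.

9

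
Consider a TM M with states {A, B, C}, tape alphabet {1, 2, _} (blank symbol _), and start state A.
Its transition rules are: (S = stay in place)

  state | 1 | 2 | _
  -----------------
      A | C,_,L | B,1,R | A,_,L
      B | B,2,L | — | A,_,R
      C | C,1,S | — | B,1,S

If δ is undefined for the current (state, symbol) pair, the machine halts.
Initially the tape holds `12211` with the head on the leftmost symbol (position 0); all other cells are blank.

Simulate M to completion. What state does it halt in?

A | __[1]2211   read 1 → write _, move L, go to C
C | _[_]_2211   read _ → write 1, move S, go to B
B | _[1]_2211   read 1 → write 2, move L, go to B
B | [_]2_2211   read _ → write _, move R, go to A
A | _[2]_2211   read 2 → write 1, move R, go to B
B | _1[_]2211   read _ → write _, move R, go to A
A | _1_[2]211   read 2 → write 1, move R, go to B
B | _1_1[2]11
No transition is defined for (B, 2); M halts in state B.

B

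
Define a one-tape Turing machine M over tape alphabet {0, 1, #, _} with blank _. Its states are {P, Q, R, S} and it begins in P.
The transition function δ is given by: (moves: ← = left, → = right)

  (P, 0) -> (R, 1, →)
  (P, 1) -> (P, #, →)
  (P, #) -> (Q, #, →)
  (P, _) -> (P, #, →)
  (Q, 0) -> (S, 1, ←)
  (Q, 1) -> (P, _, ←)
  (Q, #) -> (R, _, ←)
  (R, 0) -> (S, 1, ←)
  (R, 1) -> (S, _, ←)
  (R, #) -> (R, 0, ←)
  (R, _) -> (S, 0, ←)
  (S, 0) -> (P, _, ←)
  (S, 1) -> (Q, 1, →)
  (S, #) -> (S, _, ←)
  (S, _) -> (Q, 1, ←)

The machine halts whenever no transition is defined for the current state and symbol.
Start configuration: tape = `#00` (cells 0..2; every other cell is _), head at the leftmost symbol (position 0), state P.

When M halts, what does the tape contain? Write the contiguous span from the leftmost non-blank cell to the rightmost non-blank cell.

P | __[#]00   read # → write #, move →, go to Q
Q | __#[0]0   read 0 → write 1, move ←, go to S
S | __[#]10   read # → write _, move ←, go to S
S | _[_]_10   read _ → write 1, move ←, go to Q
Q | [_]1_10
The non-blank tape span at halt is 1_10.

1_10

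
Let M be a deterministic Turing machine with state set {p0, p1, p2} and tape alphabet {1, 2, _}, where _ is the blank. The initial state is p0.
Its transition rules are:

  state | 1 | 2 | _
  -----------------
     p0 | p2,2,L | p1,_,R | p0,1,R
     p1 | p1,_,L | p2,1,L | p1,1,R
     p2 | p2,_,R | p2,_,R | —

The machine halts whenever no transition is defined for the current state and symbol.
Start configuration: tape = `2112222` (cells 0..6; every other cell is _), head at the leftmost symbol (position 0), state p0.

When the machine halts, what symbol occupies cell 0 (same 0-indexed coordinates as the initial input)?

p0 | _[2]112222_   read 2 → write _, move R, go to p1
p1 | __[1]12222_   read 1 → write _, move L, go to p1
p1 | _[_]_12222_   read _ → write 1, move R, go to p1
p1 | _1[_]12222_   read _ → write 1, move R, go to p1
p1 | _11[1]2222_   read 1 → write _, move L, go to p1
p1 | _1[1]_2222_   read 1 → write _, move L, go to p1
p1 | _[1]__2222_   read 1 → write _, move L, go to p1
p1 | [_]___2222_   read _ → write 1, move R, go to p1
p1 | 1[_]__2222_   read _ → write 1, move R, go to p1
p1 | 11[_]_2222_   read _ → write 1, move R, go to p1
p1 | 111[_]2222_   read _ → write 1, move R, go to p1
p1 | 1111[2]222_   read 2 → write 1, move L, go to p2
p2 | 111[1]1222_   read 1 → write _, move R, go to p2
p2 | 111_[1]222_   read 1 → write _, move R, go to p2
p2 | 111__[2]22_   read 2 → write _, move R, go to p2
p2 | 111___[2]2_   read 2 → write _, move R, go to p2
p2 | 111____[2]_   read 2 → write _, move R, go to p2
p2 | 111_____[_]
Cell 0 holds 1 when M halts.

1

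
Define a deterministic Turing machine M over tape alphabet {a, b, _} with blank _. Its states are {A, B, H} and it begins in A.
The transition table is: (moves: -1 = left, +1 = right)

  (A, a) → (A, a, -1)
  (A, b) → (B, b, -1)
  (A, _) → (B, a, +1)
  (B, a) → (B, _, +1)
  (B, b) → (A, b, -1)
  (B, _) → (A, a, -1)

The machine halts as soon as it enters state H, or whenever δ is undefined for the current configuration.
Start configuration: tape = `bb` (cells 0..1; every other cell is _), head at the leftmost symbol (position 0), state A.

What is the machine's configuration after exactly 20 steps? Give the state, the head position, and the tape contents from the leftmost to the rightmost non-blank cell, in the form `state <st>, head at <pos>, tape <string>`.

state B, head at 0, tape aaabb

A | ___[b]b   read b → write b, move -1, go to B
B | __[_]bb   read _ → write a, move -1, go to A
A | _[_]abb   read _ → write a, move +1, go to B
B | _a[a]bb   read a → write _, move +1, go to B
B | _a_[b]b   read b → write b, move -1, go to A
A | _a[_]bb   read _ → write a, move +1, go to B
B | _aa[b]b   read b → write b, move -1, go to A
A | _a[a]bb   read a → write a, move -1, go to A
A | _[a]abb   read a → write a, move -1, go to A
A | [_]aabb   read _ → write a, move +1, go to B
B | a[a]abb   read a → write _, move +1, go to B
B | a_[a]bb   read a → write _, move +1, go to B
B | a__[b]b   read b → write b, move -1, go to A
A | a_[_]bb   read _ → write a, move +1, go to B
B | a_a[b]b   read b → write b, move -1, go to A
A | a_[a]bb   read a → write a, move -1, go to A
A | a[_]abb   read _ → write a, move +1, go to B
B | aa[a]bb   read a → write _, move +1, go to B
B | aa_[b]b   read b → write b, move -1, go to A
A | aa[_]bb   read _ → write a, move +1, go to B
B | aaa[b]b
After 20 steps: state B, head at 0, tape aaabb.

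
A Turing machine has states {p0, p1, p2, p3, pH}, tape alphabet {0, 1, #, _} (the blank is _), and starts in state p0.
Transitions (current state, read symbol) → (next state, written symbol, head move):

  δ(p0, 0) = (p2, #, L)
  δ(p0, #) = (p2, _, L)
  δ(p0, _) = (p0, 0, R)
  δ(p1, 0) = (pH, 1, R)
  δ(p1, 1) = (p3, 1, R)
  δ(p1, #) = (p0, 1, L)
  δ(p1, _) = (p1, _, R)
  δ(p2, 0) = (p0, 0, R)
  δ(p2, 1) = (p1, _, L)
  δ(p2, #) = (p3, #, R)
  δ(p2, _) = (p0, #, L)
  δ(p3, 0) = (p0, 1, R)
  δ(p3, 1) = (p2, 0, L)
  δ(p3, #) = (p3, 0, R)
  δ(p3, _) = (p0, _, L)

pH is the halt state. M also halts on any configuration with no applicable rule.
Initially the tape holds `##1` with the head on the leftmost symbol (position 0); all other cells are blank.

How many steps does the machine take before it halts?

p0 | __[#]#1   read # → write _, move L, go to p2
p2 | _[_]_#1   read _ → write #, move L, go to p0
p0 | [_]#_#1   read _ → write 0, move R, go to p0
p0 | 0[#]_#1   read # → write _, move L, go to p2
p2 | [0]__#1   read 0 → write 0, move R, go to p0
p0 | 0[_]_#1   read _ → write 0, move R, go to p0
p0 | 00[_]#1   read _ → write 0, move R, go to p0
p0 | 000[#]1   read # → write _, move L, go to p2
p2 | 00[0]_1   read 0 → write 0, move R, go to p0
p0 | 000[_]1   read _ → write 0, move R, go to p0
p0 | 0000[1]
M halts after 10 transitions.

10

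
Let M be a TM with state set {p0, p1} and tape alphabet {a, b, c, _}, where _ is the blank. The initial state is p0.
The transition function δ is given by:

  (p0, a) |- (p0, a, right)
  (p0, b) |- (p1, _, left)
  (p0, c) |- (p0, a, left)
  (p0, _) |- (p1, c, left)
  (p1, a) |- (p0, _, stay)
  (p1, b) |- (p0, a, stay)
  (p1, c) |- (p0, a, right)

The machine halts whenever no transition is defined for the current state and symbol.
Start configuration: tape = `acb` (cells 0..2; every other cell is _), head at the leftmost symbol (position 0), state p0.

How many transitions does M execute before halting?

state=p0 head=0 tape=_[a]cb   (p0,a)→(p0,a,right)
state=p0 head=1 tape=_a[c]b   (p0,c)→(p0,a,left)
state=p0 head=0 tape=_[a]ab   (p0,a)→(p0,a,right)
state=p0 head=1 tape=_a[a]b   (p0,a)→(p0,a,right)
state=p0 head=2 tape=_aa[b]   (p0,b)→(p1,_,left)
state=p1 head=1 tape=_a[a]_   (p1,a)→(p0,_,stay)
state=p0 head=1 tape=_a[_]_   (p0,_)→(p1,c,left)
state=p1 head=0 tape=_[a]c_   (p1,a)→(p0,_,stay)
state=p0 head=0 tape=_[_]c_   (p0,_)→(p1,c,left)
state=p1 head=-1 tape=[_]cc_
M halts after 9 transitions.

9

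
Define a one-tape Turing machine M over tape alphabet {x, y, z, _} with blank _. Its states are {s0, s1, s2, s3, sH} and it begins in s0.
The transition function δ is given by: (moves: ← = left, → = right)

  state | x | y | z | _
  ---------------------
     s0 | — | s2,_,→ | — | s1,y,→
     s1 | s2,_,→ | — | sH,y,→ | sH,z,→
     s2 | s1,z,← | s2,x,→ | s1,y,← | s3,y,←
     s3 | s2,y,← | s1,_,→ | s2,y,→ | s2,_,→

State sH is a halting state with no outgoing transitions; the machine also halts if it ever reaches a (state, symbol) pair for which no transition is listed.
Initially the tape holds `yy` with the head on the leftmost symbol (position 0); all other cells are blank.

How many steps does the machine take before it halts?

15

s0 | _[y]y__   read y → write _, move →, go to s2
s2 | __[y]__   read y → write x, move →, go to s2
s2 | __x[_]_   read _ → write y, move ←, go to s3
s3 | __[x]y_   read x → write y, move ←, go to s2
s2 | _[_]yy_   read _ → write y, move ←, go to s3
s3 | [_]yyy_   read _ → write _, move →, go to s2
s2 | _[y]yy_   read y → write x, move →, go to s2
s2 | _x[y]y_   read y → write x, move →, go to s2
s2 | _xx[y]_   read y → write x, move →, go to s2
s2 | _xxx[_]   read _ → write y, move ←, go to s3
s3 | _xx[x]y   read x → write y, move ←, go to s2
s2 | _x[x]yy   read x → write z, move ←, go to s1
s1 | _[x]zyy   read x → write _, move →, go to s2
s2 | __[z]yy   read z → write y, move ←, go to s1
s1 | _[_]yyy   read _ → write z, move →, go to sH
sH | _z[y]yy
M halts after 15 transitions.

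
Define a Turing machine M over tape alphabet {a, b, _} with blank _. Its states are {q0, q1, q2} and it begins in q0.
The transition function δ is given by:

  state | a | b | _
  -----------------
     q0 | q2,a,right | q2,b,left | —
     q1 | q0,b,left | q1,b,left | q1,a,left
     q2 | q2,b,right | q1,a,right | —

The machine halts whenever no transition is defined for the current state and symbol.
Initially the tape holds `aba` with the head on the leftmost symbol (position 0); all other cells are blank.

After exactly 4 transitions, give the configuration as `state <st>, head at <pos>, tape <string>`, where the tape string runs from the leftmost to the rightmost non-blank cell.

state=q0 head=0 tape=[a]ba   (q0,a)→(q2,a,right)
state=q2 head=1 tape=a[b]a   (q2,b)→(q1,a,right)
state=q1 head=2 tape=aa[a]   (q1,a)→(q0,b,left)
state=q0 head=1 tape=a[a]b   (q0,a)→(q2,a,right)
state=q2 head=2 tape=aa[b]
After 4 steps: state q2, head at 2, tape aab.

state q2, head at 2, tape aab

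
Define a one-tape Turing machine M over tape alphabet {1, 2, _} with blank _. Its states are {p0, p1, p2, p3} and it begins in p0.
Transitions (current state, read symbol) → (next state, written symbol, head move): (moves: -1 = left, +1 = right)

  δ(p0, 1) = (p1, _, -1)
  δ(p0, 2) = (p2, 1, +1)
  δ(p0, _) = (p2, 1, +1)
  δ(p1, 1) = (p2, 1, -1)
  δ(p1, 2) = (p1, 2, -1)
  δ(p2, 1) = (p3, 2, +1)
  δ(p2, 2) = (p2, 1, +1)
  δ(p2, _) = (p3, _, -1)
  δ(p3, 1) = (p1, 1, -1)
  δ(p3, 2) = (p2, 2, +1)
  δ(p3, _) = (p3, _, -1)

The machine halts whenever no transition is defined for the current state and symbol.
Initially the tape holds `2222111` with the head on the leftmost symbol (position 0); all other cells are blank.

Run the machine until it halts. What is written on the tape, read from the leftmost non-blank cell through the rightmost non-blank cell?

2121211

state=p0 head=0 tape=_[2]222111   (p0,2)→(p2,1,+1)
state=p2 head=1 tape=_1[2]22111   (p2,2)→(p2,1,+1)
state=p2 head=2 tape=_11[2]2111   (p2,2)→(p2,1,+1)
state=p2 head=3 tape=_111[2]111   (p2,2)→(p2,1,+1)
state=p2 head=4 tape=_1111[1]11   (p2,1)→(p3,2,+1)
state=p3 head=5 tape=_11112[1]1   (p3,1)→(p1,1,-1)
state=p1 head=4 tape=_1111[2]11   (p1,2)→(p1,2,-1)
state=p1 head=3 tape=_111[1]211   (p1,1)→(p2,1,-1)
state=p2 head=2 tape=_11[1]1211   (p2,1)→(p3,2,+1)
state=p3 head=3 tape=_112[1]211   (p3,1)→(p1,1,-1)
state=p1 head=2 tape=_11[2]1211   (p1,2)→(p1,2,-1)
state=p1 head=1 tape=_1[1]21211   (p1,1)→(p2,1,-1)
state=p2 head=0 tape=_[1]121211   (p2,1)→(p3,2,+1)
state=p3 head=1 tape=_2[1]21211   (p3,1)→(p1,1,-1)
state=p1 head=0 tape=_[2]121211   (p1,2)→(p1,2,-1)
state=p1 head=-1 tape=[_]2121211
The non-blank tape span at halt is 2121211.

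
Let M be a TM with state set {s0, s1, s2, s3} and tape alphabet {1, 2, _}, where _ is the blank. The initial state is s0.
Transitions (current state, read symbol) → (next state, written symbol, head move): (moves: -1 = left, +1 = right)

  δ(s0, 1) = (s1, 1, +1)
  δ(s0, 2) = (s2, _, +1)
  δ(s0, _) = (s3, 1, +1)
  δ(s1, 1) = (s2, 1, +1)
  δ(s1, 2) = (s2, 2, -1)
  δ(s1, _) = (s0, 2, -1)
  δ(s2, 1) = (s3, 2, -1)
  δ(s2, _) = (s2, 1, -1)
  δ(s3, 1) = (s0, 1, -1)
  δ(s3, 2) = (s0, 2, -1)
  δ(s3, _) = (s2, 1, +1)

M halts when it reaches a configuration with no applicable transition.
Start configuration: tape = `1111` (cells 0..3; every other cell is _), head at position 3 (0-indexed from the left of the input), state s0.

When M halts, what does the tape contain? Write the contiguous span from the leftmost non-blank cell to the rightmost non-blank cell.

11122

s0 | 111[1]_   read 1 → write 1, move +1, go to s1
s1 | 1111[_]   read _ → write 2, move -1, go to s0
s0 | 111[1]2   read 1 → write 1, move +1, go to s1
s1 | 1111[2]   read 2 → write 2, move -1, go to s2
s2 | 111[1]2   read 1 → write 2, move -1, go to s3
s3 | 11[1]22   read 1 → write 1, move -1, go to s0
s0 | 1[1]122   read 1 → write 1, move +1, go to s1
s1 | 11[1]22   read 1 → write 1, move +1, go to s2
s2 | 111[2]2
The non-blank tape span at halt is 11122.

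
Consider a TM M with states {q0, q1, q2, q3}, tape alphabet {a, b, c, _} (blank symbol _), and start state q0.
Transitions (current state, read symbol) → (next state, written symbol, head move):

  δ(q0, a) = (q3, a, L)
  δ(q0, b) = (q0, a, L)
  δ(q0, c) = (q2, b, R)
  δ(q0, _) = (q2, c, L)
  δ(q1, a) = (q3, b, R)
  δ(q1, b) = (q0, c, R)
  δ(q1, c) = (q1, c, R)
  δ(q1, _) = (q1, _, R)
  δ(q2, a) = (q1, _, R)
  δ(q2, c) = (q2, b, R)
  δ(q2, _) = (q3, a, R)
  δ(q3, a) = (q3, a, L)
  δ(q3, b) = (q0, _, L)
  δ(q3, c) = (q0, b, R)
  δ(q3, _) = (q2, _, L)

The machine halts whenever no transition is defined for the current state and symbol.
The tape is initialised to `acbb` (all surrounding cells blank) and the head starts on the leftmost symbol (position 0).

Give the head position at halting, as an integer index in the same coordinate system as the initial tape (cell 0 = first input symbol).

-2

q0 | ____[a]cbb   read a → write a, move L, go to q3
q3 | ___[_]acbb   read _ → write _, move L, go to q2
q2 | __[_]_acbb   read _ → write a, move R, go to q3
q3 | __a[_]acbb   read _ → write _, move L, go to q2
q2 | __[a]_acbb   read a → write _, move R, go to q1
q1 | ___[_]acbb   read _ → write _, move R, go to q1
q1 | ____[a]cbb   read a → write b, move R, go to q3
q3 | ____b[c]bb   read c → write b, move R, go to q0
q0 | ____bb[b]b   read b → write a, move L, go to q0
q0 | ____b[b]ab   read b → write a, move L, go to q0
q0 | ____[b]aab   read b → write a, move L, go to q0
q0 | ___[_]aaab   read _ → write c, move L, go to q2
q2 | __[_]caaab   read _ → write a, move R, go to q3
q3 | __a[c]aaab   read c → write b, move R, go to q0
q0 | __ab[a]aab   read a → write a, move L, go to q3
q3 | __a[b]aaab   read b → write _, move L, go to q0
q0 | __[a]_aaab   read a → write a, move L, go to q3
q3 | _[_]a_aaab   read _ → write _, move L, go to q2
q2 | [_]_a_aaab   read _ → write a, move R, go to q3
q3 | a[_]a_aaab   read _ → write _, move L, go to q2
q2 | [a]_a_aaab   read a → write _, move R, go to q1
q1 | _[_]a_aaab   read _ → write _, move R, go to q1
q1 | __[a]_aaab   read a → write b, move R, go to q3
q3 | __b[_]aaab   read _ → write _, move L, go to q2
q2 | __[b]_aaab
At halt the head is at cell -2.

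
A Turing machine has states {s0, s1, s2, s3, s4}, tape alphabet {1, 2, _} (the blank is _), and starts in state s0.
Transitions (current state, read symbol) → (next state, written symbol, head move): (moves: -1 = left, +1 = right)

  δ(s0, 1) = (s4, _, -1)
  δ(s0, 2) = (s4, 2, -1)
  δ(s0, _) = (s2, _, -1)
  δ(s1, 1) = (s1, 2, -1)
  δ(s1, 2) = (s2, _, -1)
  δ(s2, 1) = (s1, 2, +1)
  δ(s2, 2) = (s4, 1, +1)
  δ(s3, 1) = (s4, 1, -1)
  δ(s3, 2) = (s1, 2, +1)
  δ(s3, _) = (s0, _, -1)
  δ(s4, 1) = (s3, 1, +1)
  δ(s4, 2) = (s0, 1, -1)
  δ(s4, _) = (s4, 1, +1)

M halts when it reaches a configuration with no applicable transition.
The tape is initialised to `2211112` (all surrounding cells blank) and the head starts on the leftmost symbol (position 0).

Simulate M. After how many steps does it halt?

11

s0 | __[2]211112   read 2 → write 2, move -1, go to s4
s4 | _[_]2211112   read _ → write 1, move +1, go to s4
s4 | _1[2]211112   read 2 → write 1, move -1, go to s0
s0 | _[1]1211112   read 1 → write _, move -1, go to s4
s4 | [_]_1211112   read _ → write 1, move +1, go to s4
s4 | 1[_]1211112   read _ → write 1, move +1, go to s4
s4 | 11[1]211112   read 1 → write 1, move +1, go to s3
s3 | 111[2]11112   read 2 → write 2, move +1, go to s1
s1 | 1112[1]1112   read 1 → write 2, move -1, go to s1
s1 | 111[2]21112   read 2 → write _, move -1, go to s2
s2 | 11[1]_21112   read 1 → write 2, move +1, go to s1
s1 | 112[_]21112
M halts after 11 transitions.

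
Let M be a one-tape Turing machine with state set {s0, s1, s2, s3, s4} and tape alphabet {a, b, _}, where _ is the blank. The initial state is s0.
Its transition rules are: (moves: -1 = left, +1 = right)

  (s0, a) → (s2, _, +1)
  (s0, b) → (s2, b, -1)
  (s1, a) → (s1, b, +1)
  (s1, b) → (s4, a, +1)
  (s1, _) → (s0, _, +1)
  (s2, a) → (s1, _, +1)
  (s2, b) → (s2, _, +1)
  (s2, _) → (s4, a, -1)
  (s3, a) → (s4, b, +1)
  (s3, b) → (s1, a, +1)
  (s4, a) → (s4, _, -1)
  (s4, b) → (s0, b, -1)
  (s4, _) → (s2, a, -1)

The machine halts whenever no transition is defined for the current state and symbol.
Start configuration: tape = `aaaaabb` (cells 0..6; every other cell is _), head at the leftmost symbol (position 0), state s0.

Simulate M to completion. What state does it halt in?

s0 | [a]aaaabb___   read a → write _, move +1, go to s2
s2 | _[a]aaabb___   read a → write _, move +1, go to s1
s1 | __[a]aabb___   read a → write b, move +1, go to s1
s1 | __b[a]abb___   read a → write b, move +1, go to s1
s1 | __bb[a]bb___   read a → write b, move +1, go to s1
s1 | __bbb[b]b___   read b → write a, move +1, go to s4
s4 | __bbba[b]___   read b → write b, move -1, go to s0
s0 | __bbb[a]b___   read a → write _, move +1, go to s2
s2 | __bbb_[b]___   read b → write _, move +1, go to s2
s2 | __bbb__[_]__   read _ → write a, move -1, go to s4
s4 | __bbb_[_]a__   read _ → write a, move -1, go to s2
s2 | __bbb[_]aa__   read _ → write a, move -1, go to s4
s4 | __bb[b]aaa__   read b → write b, move -1, go to s0
s0 | __b[b]baaa__   read b → write b, move -1, go to s2
s2 | __[b]bbaaa__   read b → write _, move +1, go to s2
s2 | ___[b]baaa__   read b → write _, move +1, go to s2
s2 | ____[b]aaa__   read b → write _, move +1, go to s2
s2 | _____[a]aa__   read a → write _, move +1, go to s1
s1 | ______[a]a__   read a → write b, move +1, go to s1
s1 | ______b[a]__   read a → write b, move +1, go to s1
s1 | ______bb[_]_   read _ → write _, move +1, go to s0
s0 | ______bb_[_]
No transition is defined for (s0, _); M halts in state s0.

s0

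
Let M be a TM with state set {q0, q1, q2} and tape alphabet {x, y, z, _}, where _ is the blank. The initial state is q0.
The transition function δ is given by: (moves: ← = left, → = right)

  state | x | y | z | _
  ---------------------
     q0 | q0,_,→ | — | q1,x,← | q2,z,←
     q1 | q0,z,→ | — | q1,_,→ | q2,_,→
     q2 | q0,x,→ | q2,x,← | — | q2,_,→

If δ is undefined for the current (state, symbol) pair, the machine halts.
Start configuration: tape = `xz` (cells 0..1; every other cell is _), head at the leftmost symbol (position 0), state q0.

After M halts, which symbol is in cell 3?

z

state=q0 head=0 tape=[x]z__   (q0,x)→(q0,_,→)
state=q0 head=1 tape=_[z]__   (q0,z)→(q1,x,←)
state=q1 head=0 tape=[_]x__   (q1,_)→(q2,_,→)
state=q2 head=1 tape=_[x]__   (q2,x)→(q0,x,→)
state=q0 head=2 tape=_x[_]_   (q0,_)→(q2,z,←)
state=q2 head=1 tape=_[x]z_   (q2,x)→(q0,x,→)
state=q0 head=2 tape=_x[z]_   (q0,z)→(q1,x,←)
state=q1 head=1 tape=_[x]x_   (q1,x)→(q0,z,→)
state=q0 head=2 tape=_z[x]_   (q0,x)→(q0,_,→)
state=q0 head=3 tape=_z_[_]   (q0,_)→(q2,z,←)
state=q2 head=2 tape=_z[_]z   (q2,_)→(q2,_,→)
state=q2 head=3 tape=_z_[z]
Cell 3 holds z when M halts.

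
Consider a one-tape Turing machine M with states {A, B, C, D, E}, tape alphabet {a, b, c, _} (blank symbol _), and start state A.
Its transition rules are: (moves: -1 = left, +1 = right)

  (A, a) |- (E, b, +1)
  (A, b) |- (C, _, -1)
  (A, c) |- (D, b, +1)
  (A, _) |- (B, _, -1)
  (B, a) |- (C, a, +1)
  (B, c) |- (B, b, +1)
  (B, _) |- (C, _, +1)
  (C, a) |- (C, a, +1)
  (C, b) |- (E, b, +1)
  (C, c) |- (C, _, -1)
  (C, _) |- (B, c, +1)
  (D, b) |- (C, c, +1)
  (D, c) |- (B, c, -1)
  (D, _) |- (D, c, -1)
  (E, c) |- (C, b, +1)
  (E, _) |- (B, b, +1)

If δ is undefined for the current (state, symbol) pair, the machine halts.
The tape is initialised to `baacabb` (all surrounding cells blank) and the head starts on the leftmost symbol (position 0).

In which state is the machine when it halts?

E

state=A head=0 tape=_[b]aacabb   (A,b)→(C,_,-1)
state=C head=-1 tape=[_]_aacabb   (C,_)→(B,c,+1)
state=B head=0 tape=c[_]aacabb   (B,_)→(C,_,+1)
state=C head=1 tape=c_[a]acabb   (C,a)→(C,a,+1)
state=C head=2 tape=c_a[a]cabb   (C,a)→(C,a,+1)
state=C head=3 tape=c_aa[c]abb   (C,c)→(C,_,-1)
state=C head=2 tape=c_a[a]_abb   (C,a)→(C,a,+1)
state=C head=3 tape=c_aa[_]abb   (C,_)→(B,c,+1)
state=B head=4 tape=c_aac[a]bb   (B,a)→(C,a,+1)
state=C head=5 tape=c_aaca[b]b   (C,b)→(E,b,+1)
state=E head=6 tape=c_aacab[b]
No transition is defined for (E, b); M halts in state E.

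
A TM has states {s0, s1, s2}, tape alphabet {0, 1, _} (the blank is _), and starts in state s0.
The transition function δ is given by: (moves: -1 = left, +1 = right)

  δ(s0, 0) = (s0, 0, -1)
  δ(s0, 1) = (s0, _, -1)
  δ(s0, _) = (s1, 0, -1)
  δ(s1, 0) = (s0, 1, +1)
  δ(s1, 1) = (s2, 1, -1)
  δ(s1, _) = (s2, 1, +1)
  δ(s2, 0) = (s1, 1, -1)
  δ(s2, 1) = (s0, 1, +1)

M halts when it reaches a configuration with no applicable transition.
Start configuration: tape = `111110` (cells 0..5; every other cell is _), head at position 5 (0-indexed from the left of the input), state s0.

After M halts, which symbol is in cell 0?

_

state=s0 head=5 tape=___11111[0]   (s0,0)→(s0,0,-1)
state=s0 head=4 tape=___1111[1]0   (s0,1)→(s0,_,-1)
state=s0 head=3 tape=___111[1]_0   (s0,1)→(s0,_,-1)
state=s0 head=2 tape=___11[1]__0   (s0,1)→(s0,_,-1)
state=s0 head=1 tape=___1[1]___0   (s0,1)→(s0,_,-1)
state=s0 head=0 tape=___[1]____0   (s0,1)→(s0,_,-1)
state=s0 head=-1 tape=__[_]_____0   (s0,_)→(s1,0,-1)
state=s1 head=-2 tape=_[_]0_____0   (s1,_)→(s2,1,+1)
state=s2 head=-1 tape=_1[0]_____0   (s2,0)→(s1,1,-1)
state=s1 head=-2 tape=_[1]1_____0   (s1,1)→(s2,1,-1)
state=s2 head=-3 tape=[_]11_____0
Cell 0 holds _ when M halts.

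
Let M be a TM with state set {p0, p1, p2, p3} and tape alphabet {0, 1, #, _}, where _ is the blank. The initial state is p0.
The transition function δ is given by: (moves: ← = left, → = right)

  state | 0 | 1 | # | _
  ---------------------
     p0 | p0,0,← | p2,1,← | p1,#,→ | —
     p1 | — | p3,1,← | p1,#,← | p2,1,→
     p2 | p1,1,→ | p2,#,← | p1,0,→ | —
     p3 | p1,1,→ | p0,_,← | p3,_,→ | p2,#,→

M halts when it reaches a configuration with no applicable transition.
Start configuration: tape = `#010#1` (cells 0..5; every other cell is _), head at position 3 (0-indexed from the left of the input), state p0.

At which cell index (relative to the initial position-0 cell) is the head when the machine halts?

0

state=p0 head=3 tape=#01[0]#1   (p0,0)→(p0,0,←)
state=p0 head=2 tape=#0[1]0#1   (p0,1)→(p2,1,←)
state=p2 head=1 tape=#[0]10#1   (p2,0)→(p1,1,→)
state=p1 head=2 tape=#1[1]0#1   (p1,1)→(p3,1,←)
state=p3 head=1 tape=#[1]10#1   (p3,1)→(p0,_,←)
state=p0 head=0 tape=[#]_10#1   (p0,#)→(p1,#,→)
state=p1 head=1 tape=#[_]10#1   (p1,_)→(p2,1,→)
state=p2 head=2 tape=#1[1]0#1   (p2,1)→(p2,#,←)
state=p2 head=1 tape=#[1]#0#1   (p2,1)→(p2,#,←)
state=p2 head=0 tape=[#]##0#1   (p2,#)→(p1,0,→)
state=p1 head=1 tape=0[#]#0#1   (p1,#)→(p1,#,←)
state=p1 head=0 tape=[0]##0#1
At halt the head is at cell 0.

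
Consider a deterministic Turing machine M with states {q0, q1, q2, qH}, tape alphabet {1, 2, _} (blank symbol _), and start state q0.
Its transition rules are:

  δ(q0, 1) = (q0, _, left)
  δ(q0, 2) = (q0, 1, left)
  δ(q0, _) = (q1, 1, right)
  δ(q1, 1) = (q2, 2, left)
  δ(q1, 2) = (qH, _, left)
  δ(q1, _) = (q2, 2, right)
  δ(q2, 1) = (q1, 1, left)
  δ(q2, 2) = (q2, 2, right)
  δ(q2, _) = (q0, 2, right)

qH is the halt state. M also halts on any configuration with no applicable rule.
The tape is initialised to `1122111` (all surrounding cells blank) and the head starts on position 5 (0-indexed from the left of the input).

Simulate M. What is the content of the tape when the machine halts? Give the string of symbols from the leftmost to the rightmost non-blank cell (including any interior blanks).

1_11_1__1

state=q0 head=5 tape=__11221[1]1   (q0,1)→(q0,_,left)
state=q0 head=4 tape=__1122[1]_1   (q0,1)→(q0,_,left)
state=q0 head=3 tape=__112[2]__1   (q0,2)→(q0,1,left)
state=q0 head=2 tape=__11[2]1__1   (q0,2)→(q0,1,left)
state=q0 head=1 tape=__1[1]11__1   (q0,1)→(q0,_,left)
state=q0 head=0 tape=__[1]_11__1   (q0,1)→(q0,_,left)
state=q0 head=-1 tape=_[_]__11__1   (q0,_)→(q1,1,right)
state=q1 head=0 tape=_1[_]_11__1   (q1,_)→(q2,2,right)
state=q2 head=1 tape=_12[_]11__1   (q2,_)→(q0,2,right)
state=q0 head=2 tape=_122[1]1__1   (q0,1)→(q0,_,left)
state=q0 head=1 tape=_12[2]_1__1   (q0,2)→(q0,1,left)
state=q0 head=0 tape=_1[2]1_1__1   (q0,2)→(q0,1,left)
state=q0 head=-1 tape=_[1]11_1__1   (q0,1)→(q0,_,left)
state=q0 head=-2 tape=[_]_11_1__1   (q0,_)→(q1,1,right)
state=q1 head=-1 tape=1[_]11_1__1   (q1,_)→(q2,2,right)
state=q2 head=0 tape=12[1]1_1__1   (q2,1)→(q1,1,left)
state=q1 head=-1 tape=1[2]11_1__1   (q1,2)→(qH,_,left)
state=qH head=-2 tape=[1]_11_1__1
The non-blank tape span at halt is 1_11_1__1.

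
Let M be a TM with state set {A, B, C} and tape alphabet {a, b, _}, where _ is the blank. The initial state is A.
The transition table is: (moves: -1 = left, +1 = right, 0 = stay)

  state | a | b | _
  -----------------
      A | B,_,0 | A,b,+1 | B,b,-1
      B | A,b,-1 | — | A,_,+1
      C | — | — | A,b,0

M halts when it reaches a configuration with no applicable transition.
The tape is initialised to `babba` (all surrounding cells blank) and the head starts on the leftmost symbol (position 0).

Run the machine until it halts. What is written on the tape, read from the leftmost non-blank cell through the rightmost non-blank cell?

b_bb_bb

A | [b]abba__   read b → write b, move +1, go to A
A | b[a]bba__   read a → write _, move 0, go to B
B | b[_]bba__   read _ → write _, move +1, go to A
A | b_[b]ba__   read b → write b, move +1, go to A
A | b_b[b]a__   read b → write b, move +1, go to A
A | b_bb[a]__   read a → write _, move 0, go to B
B | b_bb[_]__   read _ → write _, move +1, go to A
A | b_bb_[_]_   read _ → write b, move -1, go to B
B | b_bb[_]b_   read _ → write _, move +1, go to A
A | b_bb_[b]_   read b → write b, move +1, go to A
A | b_bb_b[_]   read _ → write b, move -1, go to B
B | b_bb_[b]b
The non-blank tape span at halt is b_bb_bb.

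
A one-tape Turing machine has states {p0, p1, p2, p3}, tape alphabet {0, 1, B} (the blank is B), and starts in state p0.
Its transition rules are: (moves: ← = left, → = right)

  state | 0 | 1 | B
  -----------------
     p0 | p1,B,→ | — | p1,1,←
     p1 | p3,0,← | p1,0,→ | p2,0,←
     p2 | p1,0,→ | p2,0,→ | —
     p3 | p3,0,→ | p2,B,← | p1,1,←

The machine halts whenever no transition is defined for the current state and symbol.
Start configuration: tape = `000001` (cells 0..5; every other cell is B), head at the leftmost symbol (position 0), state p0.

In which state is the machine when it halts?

p2

p0 | BB[0]00001   read 0 → write B, move →, go to p1
p1 | BBB[0]0001   read 0 → write 0, move ←, go to p3
p3 | BB[B]00001   read B → write 1, move ←, go to p1
p1 | B[B]100001   read B → write 0, move ←, go to p2
p2 | [B]0100001
No transition is defined for (p2, B); M halts in state p2.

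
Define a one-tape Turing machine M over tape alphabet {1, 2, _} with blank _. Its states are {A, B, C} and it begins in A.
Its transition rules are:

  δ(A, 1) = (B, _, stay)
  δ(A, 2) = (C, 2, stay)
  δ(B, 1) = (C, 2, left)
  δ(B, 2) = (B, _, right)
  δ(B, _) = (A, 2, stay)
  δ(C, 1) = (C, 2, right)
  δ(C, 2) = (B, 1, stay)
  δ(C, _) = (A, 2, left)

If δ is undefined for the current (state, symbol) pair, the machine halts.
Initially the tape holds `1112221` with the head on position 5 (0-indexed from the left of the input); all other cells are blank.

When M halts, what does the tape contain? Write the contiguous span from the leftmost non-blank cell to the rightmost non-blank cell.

A | __11122[2]1   read 2 → write 2, move stay, go to C
C | __11122[2]1   read 2 → write 1, move stay, go to B
B | __11122[1]1   read 1 → write 2, move left, go to C
C | __1112[2]21   read 2 → write 1, move stay, go to B
B | __1112[1]21   read 1 → write 2, move left, go to C
C | __111[2]221   read 2 → write 1, move stay, go to B
B | __111[1]221   read 1 → write 2, move left, go to C
C | __11[1]2221   read 1 → write 2, move right, go to C
C | __112[2]221   read 2 → write 1, move stay, go to B
B | __112[1]221   read 1 → write 2, move left, go to C
C | __11[2]2221   read 2 → write 1, move stay, go to B
B | __11[1]2221   read 1 → write 2, move left, go to C
C | __1[1]22221   read 1 → write 2, move right, go to C
C | __12[2]2221   read 2 → write 1, move stay, go to B
B | __12[1]2221   read 1 → write 2, move left, go to C
C | __1[2]22221   read 2 → write 1, move stay, go to B
B | __1[1]22221   read 1 → write 2, move left, go to C
C | __[1]222221   read 1 → write 2, move right, go to C
C | __2[2]22221   read 2 → write 1, move stay, go to B
B | __2[1]22221   read 1 → write 2, move left, go to C
C | __[2]222221   read 2 → write 1, move stay, go to B
B | __[1]222221   read 1 → write 2, move left, go to C
C | _[_]2222221   read _ → write 2, move left, go to A
A | [_]22222221
The non-blank tape span at halt is 22222221.

22222221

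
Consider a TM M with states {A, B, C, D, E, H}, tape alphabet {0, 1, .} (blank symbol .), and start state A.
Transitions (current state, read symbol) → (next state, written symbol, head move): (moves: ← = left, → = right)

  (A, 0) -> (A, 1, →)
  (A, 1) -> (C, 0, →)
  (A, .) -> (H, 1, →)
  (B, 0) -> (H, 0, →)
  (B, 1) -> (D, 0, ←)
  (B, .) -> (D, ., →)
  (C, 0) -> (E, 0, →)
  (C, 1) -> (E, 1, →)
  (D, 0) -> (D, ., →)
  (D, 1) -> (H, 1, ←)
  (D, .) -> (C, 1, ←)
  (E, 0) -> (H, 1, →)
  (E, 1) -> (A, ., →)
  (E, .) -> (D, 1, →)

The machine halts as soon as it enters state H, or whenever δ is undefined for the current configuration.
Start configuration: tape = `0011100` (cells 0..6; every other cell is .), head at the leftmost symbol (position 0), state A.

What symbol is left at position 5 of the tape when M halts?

A | [0]011100..   read 0 → write 1, move →, go to A
A | 1[0]11100..   read 0 → write 1, move →, go to A
A | 11[1]1100..   read 1 → write 0, move →, go to C
C | 110[1]100..   read 1 → write 1, move →, go to E
E | 1101[1]00..   read 1 → write ., move →, go to A
A | 1101.[0]0..   read 0 → write 1, move →, go to A
A | 1101.1[0]..   read 0 → write 1, move →, go to A
A | 1101.11[.].   read . → write 1, move →, go to H
H | 1101.111[.]
Cell 5 holds 1 when M halts.

1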